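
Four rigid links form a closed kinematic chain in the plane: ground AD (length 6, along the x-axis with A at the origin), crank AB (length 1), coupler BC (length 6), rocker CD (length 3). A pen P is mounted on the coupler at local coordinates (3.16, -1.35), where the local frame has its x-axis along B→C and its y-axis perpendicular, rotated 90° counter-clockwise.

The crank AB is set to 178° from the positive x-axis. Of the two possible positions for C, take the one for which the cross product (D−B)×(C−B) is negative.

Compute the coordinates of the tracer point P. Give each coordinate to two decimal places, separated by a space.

A=(0,0), D=(6.00,0)
B = A + 1.00·(cos178°, sin178°) = (-0.9994, 0.0349)
|BD| = 6.9995
circle(B,6.00) ∩ circle(D,3.00): a=5.4285, h=2.5558
  candidates: C₊=(4.4417,2.5636) cross=17.889; C₋=(4.4163,-2.5479) cross=-17.889
  mode - wants cross < 0 → take C=(4.4163,-2.5479) (cross=-17.889)
ex = (C−B)/|BC| = (0.9026,-0.4305); ey = (0.4305,0.9026)
P = B + 3.16·ex + -1.35·ey = (1.2717,-2.5439)

1.27 -2.54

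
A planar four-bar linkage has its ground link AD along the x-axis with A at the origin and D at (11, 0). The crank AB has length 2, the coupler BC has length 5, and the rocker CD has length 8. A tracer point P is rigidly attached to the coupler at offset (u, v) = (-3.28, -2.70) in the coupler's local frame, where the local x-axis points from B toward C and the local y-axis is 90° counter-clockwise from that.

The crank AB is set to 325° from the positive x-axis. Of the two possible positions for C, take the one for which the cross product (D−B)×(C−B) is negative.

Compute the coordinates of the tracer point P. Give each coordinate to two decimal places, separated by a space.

-2.52 -0.30

A=(0,0), D=(11.00,0)
B = A + 2.00·(cos325°, sin325°) = (1.6383, -1.1472)
|BD| = 9.4317
circle(B,5.00) ∩ circle(D,8.00): a=2.6484, h=4.2410
  candidates: C₊=(3.7512,3.3845) cross=40.000; C₋=(4.7828,-5.0346) cross=-40.000
  mode - wants cross < 0 → take C=(4.7828,-5.0346) (cross=-40.000)
ex = (C−B)/|BC| = (0.6289,-0.7775); ey = (0.7775,0.6289)
P = B + -3.28·ex + -2.70·ey = (-2.5237,-0.2951)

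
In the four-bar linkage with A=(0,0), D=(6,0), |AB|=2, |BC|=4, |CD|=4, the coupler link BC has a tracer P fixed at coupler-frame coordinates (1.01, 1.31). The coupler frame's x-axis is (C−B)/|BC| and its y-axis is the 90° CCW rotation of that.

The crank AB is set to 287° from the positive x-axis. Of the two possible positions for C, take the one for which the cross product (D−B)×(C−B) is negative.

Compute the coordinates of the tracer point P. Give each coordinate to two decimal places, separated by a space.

2.05 -1.14

A=(0,0), D=(6.00,0)
B = A + 2.00·(cos287°, sin287°) = (0.5847, -1.9126)
|BD| = 5.7431
circle(B,4.00) ∩ circle(D,4.00): a=2.8715, h=2.7846
  candidates: C₊=(2.3650,1.6694) cross=15.992; C₋=(4.2197,-3.5820) cross=-15.992
  mode - wants cross < 0 → take C=(4.2197,-3.5820) (cross=-15.992)
ex = (C−B)/|BC| = (0.9087,-0.4173); ey = (0.4173,0.9087)
P = B + 1.01·ex + 1.31·ey = (2.0493,-1.1437)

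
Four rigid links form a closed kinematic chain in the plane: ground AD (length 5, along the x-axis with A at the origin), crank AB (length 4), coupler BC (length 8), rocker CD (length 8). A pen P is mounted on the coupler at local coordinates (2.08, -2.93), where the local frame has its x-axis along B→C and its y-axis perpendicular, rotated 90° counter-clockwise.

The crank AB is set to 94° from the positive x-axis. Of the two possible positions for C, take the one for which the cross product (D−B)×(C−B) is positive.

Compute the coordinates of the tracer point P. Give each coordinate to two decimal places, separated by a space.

2.95 2.41

A=(0,0), D=(5.00,0)
B = A + 4.00·(cos94°, sin94°) = (-0.2790, 3.9903)
|BD| = 6.6174
circle(B,8.00) ∩ circle(D,8.00): a=3.3087, h=7.2837
  candidates: C₊=(6.7525,7.8057) cross=48.199; C₋=(-2.0315,-3.8154) cross=-48.199
  mode + wants cross > 0 → take C=(6.7525,7.8057) (cross=48.199)
ex = (C−B)/|BC| = (0.8789,0.4769); ey = (-0.4769,0.8789)
P = B + 2.08·ex + -2.93·ey = (2.9466,2.4070)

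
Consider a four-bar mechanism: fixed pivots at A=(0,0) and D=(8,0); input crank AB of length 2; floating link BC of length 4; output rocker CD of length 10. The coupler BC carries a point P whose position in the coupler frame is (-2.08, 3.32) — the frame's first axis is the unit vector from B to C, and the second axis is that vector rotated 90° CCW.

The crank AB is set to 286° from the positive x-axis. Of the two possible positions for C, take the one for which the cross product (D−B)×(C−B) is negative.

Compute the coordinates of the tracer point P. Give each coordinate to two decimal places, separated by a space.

4.16 -0.41

A=(0,0), D=(8.00,0)
B = A + 2.00·(cos286°, sin286°) = (0.5513, -1.9225)
|BD| = 7.6928
circle(B,4.00) ∩ circle(D,10.00): a=-1.6132, h=3.6603
  candidates: C₊=(-1.9255,1.2184) cross=28.158; C₋=(-0.0960,-5.8698) cross=-28.158
  mode - wants cross < 0 → take C=(-0.0960,-5.8698) (cross=-28.158)
ex = (C−B)/|BC| = (-0.1618,-0.9868); ey = (0.9868,-0.1618)
P = B + -2.08·ex + 3.32·ey = (4.1641,-0.4072)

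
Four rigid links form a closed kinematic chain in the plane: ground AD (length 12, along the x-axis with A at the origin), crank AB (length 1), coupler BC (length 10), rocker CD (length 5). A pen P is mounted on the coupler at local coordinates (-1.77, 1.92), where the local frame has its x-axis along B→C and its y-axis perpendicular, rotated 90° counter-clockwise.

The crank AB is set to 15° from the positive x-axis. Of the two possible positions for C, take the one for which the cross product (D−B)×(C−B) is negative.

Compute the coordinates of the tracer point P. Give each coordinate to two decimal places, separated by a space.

0.32 2.79

A=(0,0), D=(12.00,0)
B = A + 1.00·(cos15°, sin15°) = (0.9659, 0.2588)
|BD| = 11.0371
circle(B,10.00) ∩ circle(D,5.00): a=8.9162, h=4.5279
  candidates: C₊=(9.9858,4.5764) cross=49.975; C₋=(9.7735,-4.4769) cross=-49.975
  mode - wants cross < 0 → take C=(9.7735,-4.4769) (cross=-49.975)
ex = (C−B)/|BC| = (0.8808,-0.4736); ey = (0.4736,0.8808)
P = B + -1.77·ex + 1.92·ey = (0.3162,2.7881)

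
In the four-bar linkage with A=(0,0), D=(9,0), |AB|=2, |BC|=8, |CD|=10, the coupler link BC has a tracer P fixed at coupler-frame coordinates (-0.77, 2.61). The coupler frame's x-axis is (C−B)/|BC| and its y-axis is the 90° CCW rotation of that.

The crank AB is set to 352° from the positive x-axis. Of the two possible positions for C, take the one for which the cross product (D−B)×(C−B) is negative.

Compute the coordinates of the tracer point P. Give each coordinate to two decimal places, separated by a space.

A=(0,0), D=(9.00,0)
B = A + 2.00·(cos352°, sin352°) = (1.9805, -0.2783)
|BD| = 7.0250
circle(B,8.00) ∩ circle(D,10.00): a=0.9502, h=7.9434
  candidates: C₊=(2.6153,7.6964) cross=55.802; C₋=(3.2447,-8.1778) cross=-55.802
  mode - wants cross < 0 → take C=(3.2447,-8.1778) (cross=-55.802)
ex = (C−B)/|BC| = (0.1580,-0.9874); ey = (0.9874,0.1580)
P = B + -0.77·ex + 2.61·ey = (4.4361,0.8944)

4.44 0.89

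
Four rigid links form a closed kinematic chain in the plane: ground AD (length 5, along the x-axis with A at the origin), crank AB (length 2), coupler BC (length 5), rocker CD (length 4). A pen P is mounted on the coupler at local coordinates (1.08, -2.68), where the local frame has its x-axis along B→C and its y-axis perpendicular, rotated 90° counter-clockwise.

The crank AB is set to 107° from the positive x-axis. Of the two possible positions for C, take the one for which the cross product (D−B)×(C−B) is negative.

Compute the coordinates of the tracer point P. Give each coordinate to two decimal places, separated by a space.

-2.40 -0.33

A=(0,0), D=(5.00,0)
B = A + 2.00·(cos107°, sin107°) = (-0.5847, 1.9126)
|BD| = 5.9032
circle(B,5.00) ∩ circle(D,4.00): a=3.7139, h=3.3477
  candidates: C₊=(4.0135,3.8764) cross=19.762; C₋=(1.8442,-2.4578) cross=-19.762
  mode - wants cross < 0 → take C=(1.8442,-2.4578) (cross=-19.762)
ex = (C−B)/|BC| = (0.4858,-0.8741); ey = (0.8741,0.4858)
P = B + 1.08·ex + -2.68·ey = (-2.4026,-0.3333)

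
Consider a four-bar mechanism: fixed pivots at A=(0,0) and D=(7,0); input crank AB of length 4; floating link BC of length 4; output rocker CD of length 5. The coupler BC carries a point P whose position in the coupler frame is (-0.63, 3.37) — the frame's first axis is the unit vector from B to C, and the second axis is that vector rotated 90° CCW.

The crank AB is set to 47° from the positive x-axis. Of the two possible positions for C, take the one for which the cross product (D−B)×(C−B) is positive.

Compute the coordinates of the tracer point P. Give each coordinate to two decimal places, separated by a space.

A=(0,0), D=(7.00,0)
B = A + 4.00·(cos47°, sin47°) = (2.7280, 2.9254)
|BD| = 5.1777
circle(B,4.00) ∩ circle(D,5.00): a=1.7197, h=3.6115
  candidates: C₊=(6.1874,4.9335) cross=18.699; C₋=(2.1064,-1.0260) cross=-18.699
  mode + wants cross > 0 → take C=(6.1874,4.9335) (cross=18.699)
ex = (C−B)/|BC| = (0.8649,0.5020); ey = (-0.5020,0.8649)
P = B + -0.63·ex + 3.37·ey = (0.4913,5.5237)

0.49 5.52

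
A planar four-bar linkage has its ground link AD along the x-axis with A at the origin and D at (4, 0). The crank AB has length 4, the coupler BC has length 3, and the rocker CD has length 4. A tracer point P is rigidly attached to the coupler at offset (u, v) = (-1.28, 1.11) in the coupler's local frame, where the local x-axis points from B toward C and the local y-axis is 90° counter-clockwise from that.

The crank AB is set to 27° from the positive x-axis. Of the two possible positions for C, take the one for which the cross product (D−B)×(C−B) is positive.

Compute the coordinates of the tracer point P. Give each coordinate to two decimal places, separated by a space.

A=(0,0), D=(4.00,0)
B = A + 4.00·(cos27°, sin27°) = (3.5640, 1.8160)
|BD| = 1.8676
circle(B,3.00) ∩ circle(D,4.00): a=-0.9403, h=2.8488
  candidates: C₊=(6.1146,3.3953) cross=5.320; C₋=(0.5744,2.0653) cross=-5.320
  mode + wants cross > 0 → take C=(6.1146,3.3953) (cross=5.320)
ex = (C−B)/|BC| = (0.8502,0.5265); ey = (-0.5265,0.8502)
P = B + -1.28·ex + 1.11·ey = (1.8914,2.0858)

1.89 2.09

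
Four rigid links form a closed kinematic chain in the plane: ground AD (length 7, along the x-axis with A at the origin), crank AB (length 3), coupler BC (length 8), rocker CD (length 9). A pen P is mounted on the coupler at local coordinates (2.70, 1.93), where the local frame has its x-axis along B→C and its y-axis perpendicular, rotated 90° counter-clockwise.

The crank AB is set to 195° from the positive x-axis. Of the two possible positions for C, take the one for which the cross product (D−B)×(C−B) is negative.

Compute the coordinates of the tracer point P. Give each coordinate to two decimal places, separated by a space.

0.24 -1.86

A=(0,0), D=(7.00,0)
B = A + 3.00·(cos195°, sin195°) = (-2.8978, -0.7765)
|BD| = 9.9282
circle(B,8.00) ∩ circle(D,9.00): a=4.1079, h=6.8647
  candidates: C₊=(0.6607,6.3885) cross=68.155; C₋=(1.7345,-7.2989) cross=-68.155
  mode - wants cross < 0 → take C=(1.7345,-7.2989) (cross=-68.155)
ex = (C−B)/|BC| = (0.5790,-0.8153); ey = (0.8153,0.5790)
P = B + 2.70·ex + 1.93·ey = (0.2391,-1.8603)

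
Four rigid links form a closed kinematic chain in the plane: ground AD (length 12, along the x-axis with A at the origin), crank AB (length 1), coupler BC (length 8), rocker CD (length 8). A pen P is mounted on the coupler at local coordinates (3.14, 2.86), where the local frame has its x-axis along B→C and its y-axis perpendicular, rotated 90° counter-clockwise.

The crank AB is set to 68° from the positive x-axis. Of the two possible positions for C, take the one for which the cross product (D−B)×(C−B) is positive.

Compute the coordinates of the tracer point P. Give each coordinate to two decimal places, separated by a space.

A=(0,0), D=(12.00,0)
B = A + 1.00·(cos68°, sin68°) = (0.3746, 0.9272)
|BD| = 11.6623
circle(B,8.00) ∩ circle(D,8.00): a=5.8312, h=5.4770
  candidates: C₊=(6.6227,5.9233) cross=63.875; C₋=(5.7519,-4.9961) cross=-63.875
  mode + wants cross > 0 → take C=(6.6227,5.9233) (cross=63.875)
ex = (C−B)/|BC| = (0.7810,0.6245); ey = (-0.6245,0.7810)
P = B + 3.14·ex + 2.86·ey = (1.0409,5.1219)

1.04 5.12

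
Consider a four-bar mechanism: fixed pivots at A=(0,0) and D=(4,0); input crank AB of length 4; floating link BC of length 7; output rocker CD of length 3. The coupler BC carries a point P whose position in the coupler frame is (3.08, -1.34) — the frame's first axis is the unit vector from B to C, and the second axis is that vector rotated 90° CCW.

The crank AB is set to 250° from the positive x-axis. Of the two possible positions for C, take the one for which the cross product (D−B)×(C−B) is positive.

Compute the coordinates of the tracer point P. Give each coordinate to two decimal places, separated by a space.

1.32 -1.75

A=(0,0), D=(4.00,0)
B = A + 4.00·(cos250°, sin250°) = (-1.3681, -3.7588)
|BD| = 6.5532
circle(B,7.00) ∩ circle(D,3.00): a=6.3285, h=2.9916
  candidates: C₊=(2.1001,2.3217) cross=19.604; C₋=(5.5319,-2.5794) cross=-19.604
  mode + wants cross > 0 → take C=(2.1001,2.3217) (cross=19.604)
ex = (C−B)/|BC| = (0.4954,0.8686); ey = (-0.8686,0.4954)
P = B + 3.08·ex + -1.34·ey = (1.3219,-1.7473)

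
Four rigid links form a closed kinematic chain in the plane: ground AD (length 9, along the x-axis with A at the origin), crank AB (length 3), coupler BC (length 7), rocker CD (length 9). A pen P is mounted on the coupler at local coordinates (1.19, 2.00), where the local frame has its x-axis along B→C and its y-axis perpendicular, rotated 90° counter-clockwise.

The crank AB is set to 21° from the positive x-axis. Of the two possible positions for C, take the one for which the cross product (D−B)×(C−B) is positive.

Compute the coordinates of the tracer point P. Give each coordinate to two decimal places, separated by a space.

1.17 2.74

A=(0,0), D=(9.00,0)
B = A + 3.00·(cos21°, sin21°) = (2.8007, 1.0751)
|BD| = 6.2918
circle(B,7.00) ∩ circle(D,9.00): a=0.6029, h=6.9740
  candidates: C₊=(4.5864,7.8435) cross=43.879; C₋=(2.2031,-5.8993) cross=-43.879
  mode + wants cross > 0 → take C=(4.5864,7.8435) (cross=43.879)
ex = (C−B)/|BC| = (0.2551,0.9669); ey = (-0.9669,0.2551)
P = B + 1.19·ex + 2.00·ey = (1.1705,2.7359)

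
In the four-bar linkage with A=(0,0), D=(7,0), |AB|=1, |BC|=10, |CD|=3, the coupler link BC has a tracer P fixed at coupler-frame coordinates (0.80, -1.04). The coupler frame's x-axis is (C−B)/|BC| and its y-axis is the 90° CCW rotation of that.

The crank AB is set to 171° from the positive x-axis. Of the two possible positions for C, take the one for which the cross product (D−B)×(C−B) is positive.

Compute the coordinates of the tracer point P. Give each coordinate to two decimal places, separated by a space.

A=(0,0), D=(7.00,0)
B = A + 1.00·(cos171°, sin171°) = (-0.9877, 0.1564)
|BD| = 7.9892
circle(B,10.00) ∩ circle(D,3.00): a=9.6898, h=2.4715
  candidates: C₊=(8.7486,2.4377) cross=19.745; C₋=(8.6518,-2.5043) cross=-19.745
  mode + wants cross > 0 → take C=(8.7486,2.4377) (cross=19.745)
ex = (C−B)/|BC| = (0.9736,0.2281); ey = (-0.2281,0.9736)
P = B + 0.80·ex + -1.04·ey = (0.0285,-0.6736)

0.03 -0.67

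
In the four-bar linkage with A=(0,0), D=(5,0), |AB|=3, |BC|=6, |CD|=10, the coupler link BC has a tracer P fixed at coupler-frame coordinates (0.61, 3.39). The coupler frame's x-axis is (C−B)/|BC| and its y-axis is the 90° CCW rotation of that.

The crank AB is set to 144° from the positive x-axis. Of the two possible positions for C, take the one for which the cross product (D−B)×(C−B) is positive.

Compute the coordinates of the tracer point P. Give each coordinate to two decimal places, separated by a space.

-5.66 2.94

A=(0,0), D=(5.00,0)
B = A + 3.00·(cos144°, sin144°) = (-2.4271, 1.7634)
|BD| = 7.6335
circle(B,6.00) ∩ circle(D,10.00): a=-0.3753, h=5.9883
  candidates: C₊=(-1.4089,7.6763) cross=45.711; C₋=(-4.1755,-3.9762) cross=-45.711
  mode + wants cross > 0 → take C=(-1.4089,7.6763) (cross=45.711)
ex = (C−B)/|BC| = (0.1697,0.9855); ey = (-0.9855,0.1697)
P = B + 0.61·ex + 3.39·ey = (-5.6644,2.9398)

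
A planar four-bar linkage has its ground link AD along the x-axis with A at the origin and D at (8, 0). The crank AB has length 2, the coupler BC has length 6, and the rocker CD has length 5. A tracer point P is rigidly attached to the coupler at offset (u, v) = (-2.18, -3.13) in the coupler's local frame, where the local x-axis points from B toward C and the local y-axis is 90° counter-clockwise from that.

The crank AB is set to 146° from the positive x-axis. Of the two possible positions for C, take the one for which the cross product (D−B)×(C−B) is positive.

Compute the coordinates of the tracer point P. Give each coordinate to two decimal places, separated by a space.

-2.72 -2.54

A=(0,0), D=(8.00,0)
B = A + 2.00·(cos146°, sin146°) = (-1.6581, 1.1184)
|BD| = 9.7226
circle(B,6.00) ∩ circle(D,5.00): a=5.4270, h=2.5588
  candidates: C₊=(4.0272,3.0360) cross=24.879; C₋=(3.4386,-2.0477) cross=-24.879
  mode + wants cross > 0 → take C=(4.0272,3.0360) (cross=24.879)
ex = (C−B)/|BC| = (0.9476,0.3196); ey = (-0.3196,0.9476)
P = B + -2.18·ex + -3.13·ey = (-2.7234,-2.5442)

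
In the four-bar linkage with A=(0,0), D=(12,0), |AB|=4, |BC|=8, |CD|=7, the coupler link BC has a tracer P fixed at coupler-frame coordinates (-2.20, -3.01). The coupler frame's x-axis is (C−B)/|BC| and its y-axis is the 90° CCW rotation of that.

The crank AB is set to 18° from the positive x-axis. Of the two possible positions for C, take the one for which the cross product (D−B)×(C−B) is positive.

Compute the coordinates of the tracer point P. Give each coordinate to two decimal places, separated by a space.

A=(0,0), D=(12.00,0)
B = A + 4.00·(cos18°, sin18°) = (3.8042, 1.2361)
|BD| = 8.2885
circle(B,8.00) ∩ circle(D,7.00): a=5.0491, h=6.2054
  candidates: C₊=(9.7223,6.6191) cross=51.433; C₋=(7.8715,-5.6529) cross=-51.433
  mode + wants cross > 0 → take C=(9.7223,6.6191) (cross=51.433)
ex = (C−B)/|BC| = (0.7398,0.6729); ey = (-0.6729,0.7398)
P = B + -2.20·ex + -3.01·ey = (4.2021,-2.4709)

4.20 -2.47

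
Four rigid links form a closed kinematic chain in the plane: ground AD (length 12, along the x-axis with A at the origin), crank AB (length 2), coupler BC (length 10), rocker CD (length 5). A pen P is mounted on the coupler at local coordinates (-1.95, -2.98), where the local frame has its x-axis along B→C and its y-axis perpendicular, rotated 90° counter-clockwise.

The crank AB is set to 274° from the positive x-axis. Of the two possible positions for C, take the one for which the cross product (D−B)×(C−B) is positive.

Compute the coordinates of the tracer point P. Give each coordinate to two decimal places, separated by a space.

A=(0,0), D=(12.00,0)
B = A + 2.00·(cos274°, sin274°) = (0.1395, -1.9951)
|BD| = 12.0271
circle(B,10.00) ∩ circle(D,5.00): a=9.1315, h=4.0762
  candidates: C₊=(8.4683,3.5394) cross=49.025; C₋=(9.8207,-4.5001) cross=-49.025
  mode + wants cross > 0 → take C=(8.4683,3.5394) (cross=49.025)
ex = (C−B)/|BC| = (0.8329,0.5535); ey = (-0.5535,0.8329)
P = B + -1.95·ex + -2.98·ey = (0.1647,-5.5563)

0.16 -5.56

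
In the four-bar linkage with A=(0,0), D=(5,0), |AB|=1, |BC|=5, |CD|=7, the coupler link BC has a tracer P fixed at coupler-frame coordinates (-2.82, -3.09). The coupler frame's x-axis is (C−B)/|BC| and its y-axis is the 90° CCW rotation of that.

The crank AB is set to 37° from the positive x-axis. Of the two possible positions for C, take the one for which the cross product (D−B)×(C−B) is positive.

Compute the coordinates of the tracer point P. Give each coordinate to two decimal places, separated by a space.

A=(0,0), D=(5.00,0)
B = A + 1.00·(cos37°, sin37°) = (0.7986, 0.6018)
|BD| = 4.2442
circle(B,5.00) ∩ circle(D,7.00): a=-0.7052, h=4.9500
  candidates: C₊=(0.8024,5.6018) cross=21.009; C₋=(-0.6014,-4.1982) cross=-21.009
  mode + wants cross > 0 → take C=(0.8024,5.6018) (cross=21.009)
ex = (C−B)/|BC| = (0.0008,1.0000); ey = (-1.0000,0.0008)
P = B + -2.82·ex + -3.09·ey = (3.8865,-2.2205)

3.89 -2.22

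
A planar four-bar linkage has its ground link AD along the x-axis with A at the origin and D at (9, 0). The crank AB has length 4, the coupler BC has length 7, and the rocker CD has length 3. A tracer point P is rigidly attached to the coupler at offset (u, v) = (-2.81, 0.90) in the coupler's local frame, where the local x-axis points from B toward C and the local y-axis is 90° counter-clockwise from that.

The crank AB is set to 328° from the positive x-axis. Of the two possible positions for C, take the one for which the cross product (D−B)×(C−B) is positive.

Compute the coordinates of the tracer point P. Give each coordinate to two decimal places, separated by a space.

A=(0,0), D=(9.00,0)
B = A + 4.00·(cos328°, sin328°) = (3.3922, -2.1197)
|BD| = 5.9950
circle(B,7.00) ∩ circle(D,3.00): a=6.3336, h=2.9808
  candidates: C₊=(8.2628,2.9080) cross=17.870; C₋=(10.3706,-2.6686) cross=-17.870
  mode + wants cross > 0 → take C=(8.2628,2.9080) (cross=17.870)
ex = (C−B)/|BC| = (0.6958,0.7182); ey = (-0.7182,0.6958)
P = B + -2.81·ex + 0.90·ey = (0.7906,-3.5117)

0.79 -3.51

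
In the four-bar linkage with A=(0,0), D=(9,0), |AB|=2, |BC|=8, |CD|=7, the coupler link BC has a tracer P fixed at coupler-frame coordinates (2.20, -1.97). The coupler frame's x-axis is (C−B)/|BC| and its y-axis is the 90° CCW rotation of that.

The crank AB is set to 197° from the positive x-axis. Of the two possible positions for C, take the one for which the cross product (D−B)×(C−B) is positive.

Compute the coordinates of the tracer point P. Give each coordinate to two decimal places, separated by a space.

1.04 -0.53

A=(0,0), D=(9.00,0)
B = A + 2.00·(cos197°, sin197°) = (-1.9126, -0.5847)
|BD| = 10.9283
circle(B,8.00) ∩ circle(D,7.00): a=6.1504, h=5.1159
  candidates: C₊=(3.9553,4.8529) cross=55.908; C₋=(4.5027,-5.3642) cross=-55.908
  mode + wants cross > 0 → take C=(3.9553,4.8529) (cross=55.908)
ex = (C−B)/|BC| = (0.7335,0.6797); ey = (-0.6797,0.7335)
P = B + 2.20·ex + -1.97·ey = (1.0401,-0.5344)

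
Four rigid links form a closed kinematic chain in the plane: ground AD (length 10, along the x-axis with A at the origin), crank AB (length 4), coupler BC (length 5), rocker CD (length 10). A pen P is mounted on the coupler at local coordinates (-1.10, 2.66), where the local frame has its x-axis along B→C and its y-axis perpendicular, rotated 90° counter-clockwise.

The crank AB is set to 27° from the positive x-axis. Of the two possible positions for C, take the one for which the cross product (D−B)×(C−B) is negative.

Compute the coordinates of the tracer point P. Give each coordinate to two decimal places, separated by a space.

6.27 0.82

A=(0,0), D=(10.00,0)
B = A + 4.00·(cos27°, sin27°) = (3.5640, 1.8160)
|BD| = 6.6873
circle(B,5.00) ∩ circle(D,10.00): a=-2.2640, h=4.4580
  candidates: C₊=(2.5957,6.7213) cross=29.812; C₋=(0.1745,-1.8597) cross=-29.812
  mode - wants cross < 0 → take C=(0.1745,-1.8597) (cross=-29.812)
ex = (C−B)/|BC| = (-0.6779,-0.7351); ey = (0.7351,-0.6779)
P = B + -1.10·ex + 2.66·ey = (6.2652,0.8214)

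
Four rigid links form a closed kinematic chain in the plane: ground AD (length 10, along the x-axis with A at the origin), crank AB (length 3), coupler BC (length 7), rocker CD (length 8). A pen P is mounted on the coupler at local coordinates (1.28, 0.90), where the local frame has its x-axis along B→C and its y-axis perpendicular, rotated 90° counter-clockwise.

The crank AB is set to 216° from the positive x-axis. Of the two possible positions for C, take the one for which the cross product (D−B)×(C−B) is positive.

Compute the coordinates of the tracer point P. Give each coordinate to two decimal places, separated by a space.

-2.13 -0.23

A=(0,0), D=(10.00,0)
B = A + 3.00·(cos216°, sin216°) = (-2.4271, -1.7634)
|BD| = 12.5515
circle(B,7.00) ∩ circle(D,8.00): a=5.6782, h=4.0936
  candidates: C₊=(2.6198,3.0874) cross=51.381; C₋=(3.7700,-5.0186) cross=-51.381
  mode + wants cross > 0 → take C=(2.6198,3.0874) (cross=51.381)
ex = (C−B)/|BC| = (0.7210,0.6930); ey = (-0.6930,0.7210)
P = B + 1.28·ex + 0.90·ey = (-2.1279,-0.2275)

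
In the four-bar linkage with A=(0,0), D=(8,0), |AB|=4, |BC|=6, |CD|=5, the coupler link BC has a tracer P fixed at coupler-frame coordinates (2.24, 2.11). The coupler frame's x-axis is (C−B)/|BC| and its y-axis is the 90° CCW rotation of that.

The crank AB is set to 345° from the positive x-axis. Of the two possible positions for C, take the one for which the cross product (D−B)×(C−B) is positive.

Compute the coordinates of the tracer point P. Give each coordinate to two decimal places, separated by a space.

2.68 1.81

A=(0,0), D=(8.00,0)
B = A + 4.00·(cos345°, sin345°) = (3.8637, -1.0353)
|BD| = 4.2639
circle(B,6.00) ∩ circle(D,5.00): a=3.4218, h=4.9286
  candidates: C₊=(5.9865,4.5767) cross=21.015; C₋=(8.3798,-4.9856) cross=-21.015
  mode + wants cross > 0 → take C=(5.9865,4.5767) (cross=21.015)
ex = (C−B)/|BC| = (0.3538,0.9353); ey = (-0.9353,0.3538)
P = B + 2.24·ex + 2.11·ey = (2.6827,1.8064)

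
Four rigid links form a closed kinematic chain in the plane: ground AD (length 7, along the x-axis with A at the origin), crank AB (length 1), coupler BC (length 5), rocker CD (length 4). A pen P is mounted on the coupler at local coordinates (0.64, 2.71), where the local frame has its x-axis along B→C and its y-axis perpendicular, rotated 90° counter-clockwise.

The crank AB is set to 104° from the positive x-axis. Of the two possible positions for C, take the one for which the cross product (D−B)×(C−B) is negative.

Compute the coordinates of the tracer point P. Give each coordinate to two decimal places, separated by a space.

A=(0,0), D=(7.00,0)
B = A + 1.00·(cos104°, sin104°) = (-0.2419, 0.9703)
|BD| = 7.3066
circle(B,5.00) ∩ circle(D,4.00): a=4.2692, h=2.6027
  candidates: C₊=(4.3351,2.9830) cross=19.017; C₋=(3.6438,-2.1763) cross=-19.017
  mode - wants cross < 0 → take C=(3.6438,-2.1763) (cross=-19.017)
ex = (C−B)/|BC| = (0.7772,-0.6293); ey = (0.6293,0.7772)
P = B + 0.64·ex + 2.71·ey = (1.9609,2.6736)

1.96 2.67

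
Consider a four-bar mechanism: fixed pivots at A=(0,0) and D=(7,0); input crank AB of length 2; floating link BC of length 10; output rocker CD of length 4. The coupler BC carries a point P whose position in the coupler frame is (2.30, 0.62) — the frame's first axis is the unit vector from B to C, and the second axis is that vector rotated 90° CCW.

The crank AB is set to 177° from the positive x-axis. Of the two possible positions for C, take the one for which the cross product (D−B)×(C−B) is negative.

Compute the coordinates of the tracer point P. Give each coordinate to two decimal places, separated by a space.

0.35 -0.27

A=(0,0), D=(7.00,0)
B = A + 2.00·(cos177°, sin177°) = (-1.9973, 0.1047)
|BD| = 8.9979
circle(B,10.00) ∩ circle(D,4.00): a=9.1667, h=3.9964
  candidates: C₊=(7.2153,3.9942) cross=35.959; C₋=(7.1223,-3.9981) cross=-35.959
  mode - wants cross < 0 → take C=(7.1223,-3.9981) (cross=-35.959)
ex = (C−B)/|BC| = (0.9120,-0.4103); ey = (0.4103,0.9120)
P = B + 2.30·ex + 0.62·ey = (0.3546,-0.2736)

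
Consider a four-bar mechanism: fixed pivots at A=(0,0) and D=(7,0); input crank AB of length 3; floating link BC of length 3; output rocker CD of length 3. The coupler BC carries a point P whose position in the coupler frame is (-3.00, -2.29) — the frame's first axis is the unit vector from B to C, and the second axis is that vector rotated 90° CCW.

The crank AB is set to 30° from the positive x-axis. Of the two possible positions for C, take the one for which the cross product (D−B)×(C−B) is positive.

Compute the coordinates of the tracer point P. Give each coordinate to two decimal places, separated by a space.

0.58 -1.69

A=(0,0), D=(7.00,0)
B = A + 3.00·(cos30°, sin30°) = (2.5981, 1.5000)
|BD| = 4.6505
circle(B,3.00) ∩ circle(D,3.00): a=2.3252, h=1.8956
  candidates: C₊=(5.4105,2.5443) cross=8.815; C₋=(4.1876,-1.0443) cross=-8.815
  mode + wants cross > 0 → take C=(5.4105,2.5443) (cross=8.815)
ex = (C−B)/|BC| = (0.9375,0.3481); ey = (-0.3481,0.9375)
P = B + -3.00·ex + -2.29·ey = (0.5828,-1.6911)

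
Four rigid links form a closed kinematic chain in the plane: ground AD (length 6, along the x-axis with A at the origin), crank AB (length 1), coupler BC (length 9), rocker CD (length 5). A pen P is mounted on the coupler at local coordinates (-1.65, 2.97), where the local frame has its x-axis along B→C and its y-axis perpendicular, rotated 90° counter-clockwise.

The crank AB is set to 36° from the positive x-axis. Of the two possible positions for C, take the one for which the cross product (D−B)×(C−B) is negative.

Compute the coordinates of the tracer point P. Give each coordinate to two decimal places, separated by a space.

1.11 3.97

A=(0,0), D=(6.00,0)
B = A + 1.00·(cos36°, sin36°) = (0.8090, 0.5878)
|BD| = 5.2242
circle(B,9.00) ∩ circle(D,5.00): a=7.9718, h=4.1774
  candidates: C₊=(9.2002,3.8417) cross=21.823; C₋=(8.2602,-4.4600) cross=-21.823
  mode - wants cross < 0 → take C=(8.2602,-4.4600) (cross=-21.823)
ex = (C−B)/|BC| = (0.8279,-0.5609); ey = (0.5609,0.8279)
P = B + -1.65·ex + 2.97·ey = (1.1087,3.9721)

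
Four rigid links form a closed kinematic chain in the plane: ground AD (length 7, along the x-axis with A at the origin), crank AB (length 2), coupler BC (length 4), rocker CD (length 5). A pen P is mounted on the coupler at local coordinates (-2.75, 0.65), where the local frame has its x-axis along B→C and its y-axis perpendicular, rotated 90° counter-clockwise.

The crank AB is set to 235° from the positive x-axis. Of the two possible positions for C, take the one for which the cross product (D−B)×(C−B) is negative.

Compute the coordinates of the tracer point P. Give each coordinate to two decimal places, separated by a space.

-3.66 -0.34

A=(0,0), D=(7.00,0)
B = A + 2.00·(cos235°, sin235°) = (-1.1472, -1.6383)
|BD| = 8.3102
circle(B,4.00) ∩ circle(D,5.00): a=3.6136, h=1.7152
  candidates: C₊=(2.0574,0.7556) cross=14.253; C₋=(2.7337,-2.6074) cross=-14.253
  mode - wants cross < 0 → take C=(2.7337,-2.6074) (cross=-14.253)
ex = (C−B)/|BC| = (0.9702,-0.2423); ey = (0.2423,0.9702)
P = B + -2.75·ex + 0.65·ey = (-3.6577,-0.3414)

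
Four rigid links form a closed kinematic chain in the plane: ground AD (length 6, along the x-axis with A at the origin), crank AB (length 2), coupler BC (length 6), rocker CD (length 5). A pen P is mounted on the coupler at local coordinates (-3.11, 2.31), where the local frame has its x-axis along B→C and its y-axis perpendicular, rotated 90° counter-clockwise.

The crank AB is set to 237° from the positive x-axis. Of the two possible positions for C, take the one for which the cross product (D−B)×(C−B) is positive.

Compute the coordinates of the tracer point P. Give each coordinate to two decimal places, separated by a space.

-4.74 -2.98

A=(0,0), D=(6.00,0)
B = A + 2.00·(cos237°, sin237°) = (-1.0893, -1.6773)
|BD| = 7.2850
circle(B,6.00) ∩ circle(D,5.00): a=4.3975, h=4.0819
  candidates: C₊=(2.2502,3.3074) cross=29.737; C₋=(4.1299,-4.6371) cross=-29.737
  mode + wants cross > 0 → take C=(2.2502,3.3074) (cross=29.737)
ex = (C−B)/|BC| = (0.5566,0.8308); ey = (-0.8308,0.5566)
P = B + -3.11·ex + 2.31·ey = (-4.7394,-2.9754)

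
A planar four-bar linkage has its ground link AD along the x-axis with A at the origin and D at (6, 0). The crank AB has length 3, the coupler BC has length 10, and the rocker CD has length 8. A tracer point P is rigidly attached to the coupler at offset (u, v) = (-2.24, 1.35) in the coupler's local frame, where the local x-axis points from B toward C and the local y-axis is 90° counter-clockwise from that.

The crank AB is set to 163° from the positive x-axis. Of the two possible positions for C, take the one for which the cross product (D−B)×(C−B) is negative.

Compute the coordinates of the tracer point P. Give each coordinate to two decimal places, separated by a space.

A=(0,0), D=(6.00,0)
B = A + 3.00·(cos163°, sin163°) = (-2.8689, 0.8771)
|BD| = 8.9122
circle(B,10.00) ∩ circle(D,8.00): a=6.4758, h=7.6200
  candidates: C₊=(4.3254,7.8228) cross=67.911; C₋=(2.8255,-7.3432) cross=-67.911
  mode - wants cross < 0 → take C=(2.8255,-7.3432) (cross=-67.911)
ex = (C−B)/|BC| = (0.5694,-0.8220); ey = (0.8220,0.5694)
P = B + -2.24·ex + 1.35·ey = (-3.0347,3.4872)

-3.03 3.49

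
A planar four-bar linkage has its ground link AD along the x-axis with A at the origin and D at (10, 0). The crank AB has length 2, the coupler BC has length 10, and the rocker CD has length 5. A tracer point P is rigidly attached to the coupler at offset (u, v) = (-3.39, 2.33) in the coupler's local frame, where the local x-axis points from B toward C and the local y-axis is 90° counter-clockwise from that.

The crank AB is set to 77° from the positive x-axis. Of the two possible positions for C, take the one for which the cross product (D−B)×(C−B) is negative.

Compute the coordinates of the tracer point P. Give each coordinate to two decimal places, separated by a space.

-0.59 5.93

A=(0,0), D=(10.00,0)
B = A + 2.00·(cos77°, sin77°) = (0.4499, 1.9487)
|BD| = 9.7469
circle(B,10.00) ∩ circle(D,5.00): a=8.7208, h=4.8936
  candidates: C₊=(9.9730,4.9999) cross=47.697; C₋=(8.0163,-4.5896) cross=-47.697
  mode - wants cross < 0 → take C=(8.0163,-4.5896) (cross=-47.697)
ex = (C−B)/|BC| = (0.7566,-0.6538); ey = (0.6538,0.7566)
P = B + -3.39·ex + 2.33·ey = (-0.5916,5.9282)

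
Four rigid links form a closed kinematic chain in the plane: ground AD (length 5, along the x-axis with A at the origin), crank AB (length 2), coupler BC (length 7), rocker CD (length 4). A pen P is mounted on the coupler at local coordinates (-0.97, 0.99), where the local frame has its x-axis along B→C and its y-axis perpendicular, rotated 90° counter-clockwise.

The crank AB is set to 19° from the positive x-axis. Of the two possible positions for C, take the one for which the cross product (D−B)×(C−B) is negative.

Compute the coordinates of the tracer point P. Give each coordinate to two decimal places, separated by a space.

A=(0,0), D=(5.00,0)
B = A + 2.00·(cos19°, sin19°) = (1.8910, 0.6511)
|BD| = 3.1764
circle(B,7.00) ∩ circle(D,4.00): a=6.7827, h=1.7304
  candidates: C₊=(8.8845,0.9544) cross=5.497; C₋=(8.1750,-2.4330) cross=-5.497
  mode - wants cross < 0 → take C=(8.1750,-2.4330) (cross=-5.497)
ex = (C−B)/|BC| = (0.8977,-0.4406); ey = (0.4406,0.8977)
P = B + -0.97·ex + 0.99·ey = (1.4564,1.9672)

1.46 1.97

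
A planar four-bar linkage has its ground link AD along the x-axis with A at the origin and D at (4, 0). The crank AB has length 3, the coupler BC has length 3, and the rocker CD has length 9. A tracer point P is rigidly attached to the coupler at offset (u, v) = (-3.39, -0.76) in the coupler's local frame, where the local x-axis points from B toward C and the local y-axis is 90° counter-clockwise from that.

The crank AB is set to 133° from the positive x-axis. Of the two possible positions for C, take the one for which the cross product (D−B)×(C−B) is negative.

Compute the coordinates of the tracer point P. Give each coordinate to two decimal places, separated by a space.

A=(0,0), D=(4.00,0)
B = A + 3.00·(cos133°, sin133°) = (-2.0460, 2.1941)
|BD| = 6.4318
circle(B,3.00) ∩ circle(D,9.00): a=-2.3813, h=1.8247
  candidates: C₊=(-3.6620,4.7216) cross=11.736; C₋=(-4.9069,1.2912) cross=-11.736
  mode - wants cross < 0 → take C=(-4.9069,1.2912) (cross=-11.736)
ex = (C−B)/|BC| = (-0.9536,-0.3010); ey = (0.3010,-0.9536)
P = B + -3.39·ex + -0.76·ey = (0.9581,3.9391)

0.96 3.94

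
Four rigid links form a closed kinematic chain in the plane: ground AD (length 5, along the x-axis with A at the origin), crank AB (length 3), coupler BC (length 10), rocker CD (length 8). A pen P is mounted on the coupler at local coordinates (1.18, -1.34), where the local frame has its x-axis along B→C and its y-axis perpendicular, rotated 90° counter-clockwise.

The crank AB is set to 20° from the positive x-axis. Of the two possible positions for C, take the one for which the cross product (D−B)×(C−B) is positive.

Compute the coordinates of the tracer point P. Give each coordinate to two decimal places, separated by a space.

A=(0,0), D=(5.00,0)
B = A + 3.00·(cos20°, sin20°) = (2.8191, 1.0261)
|BD| = 2.4102
circle(B,10.00) ∩ circle(D,8.00): a=8.6733, h=4.9774
  candidates: C₊=(12.7861,1.8376) cross=11.997; C₋=(8.5483,-7.1701) cross=-11.997
  mode + wants cross > 0 → take C=(12.7861,1.8376) (cross=11.997)
ex = (C−B)/|BC| = (0.9967,0.0812); ey = (-0.0812,0.9967)
P = B + 1.18·ex + -1.34·ey = (4.1039,-0.2138)

4.10 -0.21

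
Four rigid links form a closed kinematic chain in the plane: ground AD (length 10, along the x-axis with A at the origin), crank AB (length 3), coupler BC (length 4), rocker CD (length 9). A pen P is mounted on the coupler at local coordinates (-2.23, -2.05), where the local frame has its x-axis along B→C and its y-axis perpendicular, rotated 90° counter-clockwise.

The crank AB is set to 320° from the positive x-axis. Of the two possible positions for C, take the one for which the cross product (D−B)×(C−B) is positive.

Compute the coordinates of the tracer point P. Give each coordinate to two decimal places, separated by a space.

A=(0,0), D=(10.00,0)
B = A + 3.00·(cos320°, sin320°) = (2.2981, -1.9284)
|BD| = 7.9396
circle(B,4.00) ∩ circle(D,9.00): a=-0.1236, h=3.9981
  candidates: C₊=(1.2072,1.9200) cross=31.743; C₋=(3.1493,-5.8368) cross=-31.743
  mode + wants cross > 0 → take C=(1.2072,1.9200) (cross=31.743)
ex = (C−B)/|BC| = (-0.2727,0.9621); ey = (-0.9621,-0.2727)
P = B + -2.23·ex + -2.05·ey = (4.8786,-3.5147)

4.88 -3.51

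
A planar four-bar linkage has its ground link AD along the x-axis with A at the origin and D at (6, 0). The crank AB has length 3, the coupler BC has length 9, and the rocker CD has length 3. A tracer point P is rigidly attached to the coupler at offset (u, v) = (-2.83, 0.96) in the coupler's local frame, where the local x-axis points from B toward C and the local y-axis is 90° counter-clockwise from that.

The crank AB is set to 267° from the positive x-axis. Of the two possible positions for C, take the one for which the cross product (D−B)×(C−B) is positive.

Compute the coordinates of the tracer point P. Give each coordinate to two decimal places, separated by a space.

-2.92 -4.14

A=(0,0), D=(6.00,0)
B = A + 3.00·(cos267°, sin267°) = (-0.1570, -2.9959)
|BD| = 6.8472
circle(B,9.00) ∩ circle(D,3.00): a=8.6812, h=2.3741
  candidates: C₊=(6.6104,2.9372) cross=16.256; C₋=(8.6879,-1.3323) cross=-16.256
  mode + wants cross > 0 → take C=(6.6104,2.9372) (cross=16.256)
ex = (C−B)/|BC| = (0.7519,0.6592); ey = (-0.6592,0.7519)
P = B + -2.83·ex + 0.96·ey = (-2.9179,-4.1397)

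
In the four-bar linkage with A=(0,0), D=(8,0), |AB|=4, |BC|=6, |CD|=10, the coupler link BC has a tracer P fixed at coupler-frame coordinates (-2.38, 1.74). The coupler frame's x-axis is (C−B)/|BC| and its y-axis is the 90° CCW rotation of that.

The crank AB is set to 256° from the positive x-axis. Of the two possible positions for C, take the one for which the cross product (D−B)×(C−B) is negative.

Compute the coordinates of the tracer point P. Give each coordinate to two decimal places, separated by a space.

A=(0,0), D=(8.00,0)
B = A + 4.00·(cos256°, sin256°) = (-0.9677, -3.8812)
|BD| = 9.7715
circle(B,6.00) ∩ circle(D,10.00): a=1.6110, h=5.7797
  candidates: C₊=(-1.7849,2.0629) cross=56.476; C₋=(2.8064,-8.5456) cross=-56.476
  mode - wants cross < 0 → take C=(2.8064,-8.5456) (cross=-56.476)
ex = (C−B)/|BC| = (0.6290,-0.7774); ey = (0.7774,0.6290)
P = B + -2.38·ex + 1.74·ey = (-1.1121,-0.9365)

-1.11 -0.94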